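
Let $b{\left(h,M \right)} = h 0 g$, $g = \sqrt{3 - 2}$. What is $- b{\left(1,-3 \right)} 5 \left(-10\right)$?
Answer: $0$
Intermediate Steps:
$g = 1$ ($g = \sqrt{1} = 1$)
$b{\left(h,M \right)} = 0$ ($b{\left(h,M \right)} = h 0 \cdot 1 = 0 \cdot 1 = 0$)
$- b{\left(1,-3 \right)} 5 \left(-10\right) = \left(-1\right) 0 \cdot 5 \left(-10\right) = 0 \cdot 5 \left(-10\right) = 0 \left(-10\right) = 0$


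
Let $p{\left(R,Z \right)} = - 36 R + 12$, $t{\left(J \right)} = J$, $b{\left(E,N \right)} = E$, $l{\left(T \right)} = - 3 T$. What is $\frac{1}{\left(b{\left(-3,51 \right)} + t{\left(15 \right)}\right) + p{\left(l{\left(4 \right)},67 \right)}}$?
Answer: $\frac{1}{456} \approx 0.002193$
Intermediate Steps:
$p{\left(R,Z \right)} = 12 - 36 R$
$\frac{1}{\left(b{\left(-3,51 \right)} + t{\left(15 \right)}\right) + p{\left(l{\left(4 \right)},67 \right)}} = \frac{1}{\left(-3 + 15\right) - \left(-12 + 36 \left(\left(-3\right) 4\right)\right)} = \frac{1}{12 + \left(12 - -432\right)} = \frac{1}{12 + \left(12 + 432\right)} = \frac{1}{12 + 444} = \frac{1}{456}$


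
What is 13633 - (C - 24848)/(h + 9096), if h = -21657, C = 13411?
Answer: 171232676/12561 ≈ 13632.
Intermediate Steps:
13633 - (C - 24848)/(h + 9096) = 13633 - (13411 - 24848)/(-21657 + 9096) = 13633 - (-11437)/(-12561) = 13633 - (-11437)*(-1)/12561 = 13633 - 1*11437/12561 = 13633 - 11437/12561 = 171232676/12561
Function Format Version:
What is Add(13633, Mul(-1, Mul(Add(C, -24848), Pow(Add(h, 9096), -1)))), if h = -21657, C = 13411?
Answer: Rational(171232676, 12561) ≈ 13632.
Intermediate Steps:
Add(13633, Mul(-1, Mul(Add(C, -24848), Pow(Add(h, 9096), -1)))) = Add(13633, Mul(-1, Mul(Add(13411, -24848), Pow(Add(-21657, 9096), -1)))) = Add(13633, Mul(-1, Mul(-11437, Pow(-12561, -1)))) = Add(13633, Mul(-1, Mul(-11437, Rational(-1, 12561)))) = Add(13633, Mul(-1, Rational(11437, 12561))) = Add(13633, Rational(-11437, 12561)) = Rational(171232676, 12561)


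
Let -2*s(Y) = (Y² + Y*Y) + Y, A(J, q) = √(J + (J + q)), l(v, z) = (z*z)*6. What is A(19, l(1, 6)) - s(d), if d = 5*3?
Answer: 465/2 + √254 ≈ 248.44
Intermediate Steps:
l(v, z) = 6*z² (l(v, z) = z²*6 = 6*z²)
d = 15
A(J, q) = √(q + 2*J)
s(Y) = -Y² - Y/2 (s(Y) = -((Y² + Y*Y) + Y)/2 = -((Y² + Y²) + Y)/2 = -(2*Y² + Y)/2 = -(Y + 2*Y²)/2 = -Y² - Y/2)
A(19, l(1, 6)) - s(d) = √(6*6² + 2*19) - (-1)*15*(½ + 15) = √(6*36 + 38) - (-1)*15*31/2 = √(216 + 38) - 1*(-465/2) = √254 + 465/2 = 465/2 + √254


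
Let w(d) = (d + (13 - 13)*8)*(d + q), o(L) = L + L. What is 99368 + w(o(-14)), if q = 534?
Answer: 85200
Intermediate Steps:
o(L) = 2*L
w(d) = d*(534 + d) (w(d) = (d + (13 - 13)*8)*(d + 534) = (d + 0*8)*(534 + d) = (d + 0)*(534 + d) = d*(534 + d))
99368 + w(o(-14)) = 99368 + (2*(-14))*(534 + 2*(-14)) = 99368 - 28*(534 - 28) = 99368 - 28*506 = 99368 - 14168 = 85200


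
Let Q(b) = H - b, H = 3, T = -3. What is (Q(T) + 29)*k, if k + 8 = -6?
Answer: -490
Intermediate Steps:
k = -14 (k = -8 - 6 = -14)
Q(b) = 3 - b
(Q(T) + 29)*k = ((3 - 1*(-3)) + 29)*(-14) = ((3 + 3) + 29)*(-14) = (6 + 29)*(-14) = 35*(-14) = -490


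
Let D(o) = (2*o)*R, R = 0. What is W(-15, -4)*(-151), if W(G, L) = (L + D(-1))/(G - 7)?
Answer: -302/11 ≈ -27.455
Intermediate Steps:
D(o) = 0 (D(o) = (2*o)*0 = 0)
W(G, L) = L/(-7 + G) (W(G, L) = (L + 0)/(G - 7) = L/(-7 + G))
W(-15, -4)*(-151) = -4/(-7 - 15)*(-151) = -4/(-22)*(-151) = -4*(-1/22)*(-151) = (2/11)*(-151) = -302/11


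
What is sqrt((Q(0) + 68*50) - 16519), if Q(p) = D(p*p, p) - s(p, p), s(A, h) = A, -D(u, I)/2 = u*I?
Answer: I*sqrt(13119) ≈ 114.54*I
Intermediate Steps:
D(u, I) = -2*I*u (D(u, I) = -2*u*I = -2*I*u)
Q(p) = -p - 2*p**3 (Q(p) = -2*p*p*p - p = -2*p*p**2 - p = -2*p**3 - p = -p - 2*p**3)
sqrt((Q(0) + 68*50) - 16519) = sqrt(((-1*0 - 2*0**3) + 68*50) - 16519) = sqrt(((0 - 2*0) + 3400) - 16519) = sqrt(((0 + 0) + 3400) - 16519) = sqrt((0 + 3400) - 16519) = sqrt(3400 - 16519) = sqrt(-13119) = I*sqrt(13119)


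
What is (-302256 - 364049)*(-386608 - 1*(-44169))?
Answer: 228168817895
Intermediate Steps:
(-302256 - 364049)*(-386608 - 1*(-44169)) = -666305*(-386608 + 44169) = -666305*(-342439) = 228168817895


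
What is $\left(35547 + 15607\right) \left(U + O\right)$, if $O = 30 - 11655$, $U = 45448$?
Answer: $1730181742$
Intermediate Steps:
$O = -11625$ ($O = 30 - 11655 = -11625$)
$\left(35547 + 15607\right) \left(U + O\right) = \left(35547 + 15607\right) \left(45448 - 11625\right) = 51154 \cdot 33823 = 1730181742$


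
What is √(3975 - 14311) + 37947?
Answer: 37947 + 4*I*√646 ≈ 37947.0 + 101.67*I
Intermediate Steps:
√(3975 - 14311) + 37947 = √(-10336) + 37947 = 4*I*√646 + 37947 = 37947 + 4*I*√646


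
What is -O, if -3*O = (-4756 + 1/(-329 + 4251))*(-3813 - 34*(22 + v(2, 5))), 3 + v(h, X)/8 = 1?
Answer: 24976408509/3922 ≈ 6.3683e+6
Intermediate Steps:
v(h, X) = -16 (v(h, X) = -24 + 8*1 = -24 + 8 = -16)
O = -24976408509/3922 (O = -(-4756 + 1/(-329 + 4251))*(-3813 - 34*(22 - 16))/3 = -(-4756 + 1/3922)*(-3813 - 34*6)/3 = -(-4756 + 1/3922)*(-3813 - 204)/3 = -(-6217677)*(-4017)/3922 = -⅓*74929225527/3922 = -24976408509/3922 ≈ -6.3683e+6)
-O = -1*(-24976408509/3922) = 24976408509/3922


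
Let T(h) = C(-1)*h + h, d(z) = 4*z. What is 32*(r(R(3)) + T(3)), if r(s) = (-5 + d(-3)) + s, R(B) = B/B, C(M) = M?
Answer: -512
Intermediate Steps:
R(B) = 1
r(s) = -17 + s (r(s) = (-5 + 4*(-3)) + s = (-5 - 12) + s = -17 + s)
T(h) = 0 (T(h) = -h + h = 0)
32*(r(R(3)) + T(3)) = 32*((-17 + 1) + 0) = 32*(-16 + 0) = 32*(-16) = -512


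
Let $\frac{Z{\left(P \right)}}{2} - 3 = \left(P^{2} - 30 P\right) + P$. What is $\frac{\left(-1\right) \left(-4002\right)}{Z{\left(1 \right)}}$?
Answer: $- \frac{2001}{25} \approx -80.04$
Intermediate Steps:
$Z{\left(P \right)} = 6 - 58 P + 2 P^{2}$ ($Z{\left(P \right)} = 6 + 2 \left(\left(P^{2} - 30 P\right) + P\right) = 6 + 2 \left(P^{2} - 29 P\right) = 6 + \left(- 58 P + 2 P^{2}\right) = 6 - 58 P + 2 P^{2}$)
$\frac{\left(-1\right) \left(-4002\right)}{Z{\left(1 \right)}} = \frac{\left(-1\right) \left(-4002\right)}{6 - 58 + 2 \cdot 1^{2}} = \frac{4002}{6 - 58 + 2 \cdot 1} = \frac{4002}{6 - 58 + 2} = \frac{4002}{-50} = 4002 \left(- \frac{1}{50}\right) = - \frac{2001}{25}$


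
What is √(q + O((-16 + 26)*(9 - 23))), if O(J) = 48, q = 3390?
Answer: 3*√382 ≈ 58.634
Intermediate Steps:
√(q + O((-16 + 26)*(9 - 23))) = √(3390 + 48) = √3438 = 3*√382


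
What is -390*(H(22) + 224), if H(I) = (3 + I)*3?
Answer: -116610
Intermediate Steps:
H(I) = 9 + 3*I
-390*(H(22) + 224) = -390*((9 + 3*22) + 224) = -390*((9 + 66) + 224) = -390*(75 + 224) = -390*299 = -116610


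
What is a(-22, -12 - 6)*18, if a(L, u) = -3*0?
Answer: 0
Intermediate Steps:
a(L, u) = 0
a(-22, -12 - 6)*18 = 0*18 = 0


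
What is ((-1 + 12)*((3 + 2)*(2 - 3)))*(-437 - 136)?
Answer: 31515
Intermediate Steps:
((-1 + 12)*((3 + 2)*(2 - 3)))*(-437 - 136) = (11*(5*(-1)))*(-573) = (11*(-5))*(-573) = -55*(-573) = 31515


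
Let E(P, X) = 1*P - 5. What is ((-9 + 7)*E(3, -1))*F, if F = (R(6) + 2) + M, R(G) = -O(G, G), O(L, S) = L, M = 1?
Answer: -12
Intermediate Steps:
R(G) = -G
E(P, X) = -5 + P (E(P, X) = P - 5 = -5 + P)
F = -3 (F = (-1*6 + 2) + 1 = (-6 + 2) + 1 = -4 + 1 = -3)
((-9 + 7)*E(3, -1))*F = ((-9 + 7)*(-5 + 3))*(-3) = -2*(-2)*(-3) = 4*(-3) = -12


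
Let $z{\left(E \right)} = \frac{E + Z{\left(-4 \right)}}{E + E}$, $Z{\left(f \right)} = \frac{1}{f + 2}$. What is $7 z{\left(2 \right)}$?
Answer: $\frac{21}{8} \approx 2.625$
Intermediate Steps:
$Z{\left(f \right)} = \frac{1}{2 + f}$
$z{\left(E \right)} = \frac{- \frac{1}{2} + E}{2 E}$ ($z{\left(E \right)} = \frac{E + \frac{1}{2 - 4}}{E + E} = \frac{E + \frac{1}{-2}}{2 E} = \left(E - \frac{1}{2}\right) \frac{1}{2 E} = \left(- \frac{1}{2} + E\right) \frac{1}{2 E} = \frac{- \frac{1}{2} + E}{2 E}$)
$7 z{\left(2 \right)} = 7 \frac{-1 + 2 \cdot 2}{4 \cdot 2} = 7 \cdot \frac{1}{4} \cdot \frac{1}{2} \left(-1 + 4\right) = 7 \cdot \frac{1}{4} \cdot \frac{1}{2} \cdot 3 = 7 \cdot \frac{3}{8} = \frac{21}{8}$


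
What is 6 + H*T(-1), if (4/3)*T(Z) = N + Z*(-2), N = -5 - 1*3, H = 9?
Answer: -69/2 ≈ -34.500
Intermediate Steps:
N = -8 (N = -5 - 3 = -8)
T(Z) = -6 - 3*Z/2 (T(Z) = 3*(-8 + Z*(-2))/4 = 3*(-8 - 2*Z)/4 = -6 - 3*Z/2)
6 + H*T(-1) = 6 + 9*(-6 - 3/2*(-1)) = 6 + 9*(-6 + 3/2) = 6 + 9*(-9/2) = 6 - 81/2 = -69/2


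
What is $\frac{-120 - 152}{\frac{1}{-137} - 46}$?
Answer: $\frac{37264}{6303} \approx 5.9121$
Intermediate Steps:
$\frac{-120 - 152}{\frac{1}{-137} - 46} = - \frac{272}{- \frac{1}{137} - 46} = - \frac{272}{- \frac{6303}{137}} = \left(-272\right) \left(- \frac{137}{6303}\right) = \frac{37264}{6303}$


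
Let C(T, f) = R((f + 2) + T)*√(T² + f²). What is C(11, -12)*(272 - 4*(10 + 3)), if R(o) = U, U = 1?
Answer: 220*√265 ≈ 3581.3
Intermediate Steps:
R(o) = 1
C(T, f) = √(T² + f²) (C(T, f) = 1*√(T² + f²) = √(T² + f²))
C(11, -12)*(272 - 4*(10 + 3)) = √(11² + (-12)²)*(272 - 4*(10 + 3)) = √(121 + 144)*(272 - 4*13) = √265*(272 - 52) = √265*220 = 220*√265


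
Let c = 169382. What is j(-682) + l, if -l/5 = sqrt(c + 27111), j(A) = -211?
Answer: -211 - 5*sqrt(196493) ≈ -2427.4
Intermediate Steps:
l = -5*sqrt(196493) (l = -5*sqrt(169382 + 27111) = -5*sqrt(196493) ≈ -2216.4)
j(-682) + l = -211 - 5*sqrt(196493)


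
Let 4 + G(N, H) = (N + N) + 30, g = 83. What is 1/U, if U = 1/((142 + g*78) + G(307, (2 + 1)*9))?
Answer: 7256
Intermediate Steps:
G(N, H) = 26 + 2*N (G(N, H) = -4 + ((N + N) + 30) = -4 + (2*N + 30) = -4 + (30 + 2*N) = 26 + 2*N)
U = 1/7256 (U = 1/((142 + 83*78) + (26 + 2*307)) = 1/((142 + 6474) + (26 + 614)) = 1/(6616 + 640) = 1/7256 ≈ 0.00013782)
1/U = 1/(1/7256) = 7256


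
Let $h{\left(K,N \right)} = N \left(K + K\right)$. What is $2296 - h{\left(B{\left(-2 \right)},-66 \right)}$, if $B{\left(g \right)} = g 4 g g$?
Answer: $-1928$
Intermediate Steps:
$B{\left(g \right)} = 4 g^{3}$ ($B{\left(g \right)} = 4 g g g = 4 g^{2} g = 4 g^{3}$)
$h{\left(K,N \right)} = 2 K N$ ($h{\left(K,N \right)} = N 2 K = 2 K N$)
$2296 - h{\left(B{\left(-2 \right)},-66 \right)} = 2296 - 2 \cdot 4 \left(-2\right)^{3} \left(-66\right) = 2296 - 2 \cdot 4 \left(-8\right) \left(-66\right) = 2296 - 2 \left(-32\right) \left(-66\right) = 2296 - 4224 = -1928$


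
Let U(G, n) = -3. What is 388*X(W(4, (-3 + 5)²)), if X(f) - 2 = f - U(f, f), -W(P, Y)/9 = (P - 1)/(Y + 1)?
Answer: -776/5 ≈ -155.20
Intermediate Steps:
W(P, Y) = -9*(-1 + P)/(1 + Y) (W(P, Y) = -9*(P - 1)/(Y + 1) = -9*(-1 + P)/(1 + Y))
X(f) = 5 + f (X(f) = 2 + (f - 1*(-3)) = 2 + (f + 3) = 2 + (3 + f) = 5 + f)
388*X(W(4, (-3 + 5)²)) = 388*(5 + 9*(1 - 1*4)/(1 + (-3 + 5)²)) = 388*(5 + 9*(1 - 4)/(1 + 2²)) = 388*(5 + 9*(-3)/(1 + 4)) = 388*(5 + 9*(-3)/5) = 388*(5 + 9*(⅕)*(-3)) = 388*(5 - 27/5) = 388*(-⅖) = -776/5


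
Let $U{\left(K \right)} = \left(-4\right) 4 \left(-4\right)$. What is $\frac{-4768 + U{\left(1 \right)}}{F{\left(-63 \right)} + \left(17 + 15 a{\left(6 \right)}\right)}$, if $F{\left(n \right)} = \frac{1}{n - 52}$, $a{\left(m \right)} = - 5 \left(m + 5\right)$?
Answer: $\frac{540960}{92921} \approx 5.8217$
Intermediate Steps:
$U{\left(K \right)} = 64$ ($U{\left(K \right)} = \left(-16\right) \left(-4\right) = 64$)
$a{\left(m \right)} = -25 - 5 m$ ($a{\left(m \right)} = - 5 \left(5 + m\right) = -25 - 5 m$)
$F{\left(n \right)} = \frac{1}{-52 + n}$
$\frac{-4768 + U{\left(1 \right)}}{F{\left(-63 \right)} + \left(17 + 15 a{\left(6 \right)}\right)} = \frac{-4768 + 64}{\frac{1}{-52 - 63} + \left(17 + 15 \left(-25 - 30\right)\right)} = - \frac{4704}{\frac{1}{-115} + \left(17 + 15 \left(-25 - 30\right)\right)} = - \frac{4704}{- \frac{1}{115} + \left(17 + 15 \left(-55\right)\right)} = - \frac{4704}{- \frac{1}{115} + \left(17 - 825\right)} = - \frac{4704}{- \frac{1}{115} - 808} = - \frac{4704}{- \frac{92921}{115}} = \left(-4704\right) \left(- \frac{115}{92921}\right) = \frac{540960}{92921}$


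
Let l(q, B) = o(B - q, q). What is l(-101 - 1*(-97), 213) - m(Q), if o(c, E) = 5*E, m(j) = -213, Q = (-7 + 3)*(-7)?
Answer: 193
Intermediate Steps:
Q = 28 (Q = -4*(-7) = 28)
l(q, B) = 5*q
l(-101 - 1*(-97), 213) - m(Q) = 5*(-101 - 1*(-97)) - 1*(-213) = 5*(-101 + 97) + 213 = 5*(-4) + 213 = -20 + 213 = 193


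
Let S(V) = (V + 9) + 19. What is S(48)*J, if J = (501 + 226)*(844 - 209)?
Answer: 35085020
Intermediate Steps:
S(V) = 28 + V (S(V) = (9 + V) + 19 = 28 + V)
J = 461645 (J = 727*635 = 461645)
S(48)*J = (28 + 48)*461645 = 76*461645 = 35085020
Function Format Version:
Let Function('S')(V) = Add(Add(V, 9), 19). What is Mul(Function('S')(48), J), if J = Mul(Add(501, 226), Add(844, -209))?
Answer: 35085020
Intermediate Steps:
Function('S')(V) = Add(28, V) (Function('S')(V) = Add(Add(9, V), 19) = Add(28, V))
J = 461645 (J = Mul(727, 635) = 461645)
Mul(Function('S')(48), J) = Mul(Add(28, 48), 461645) = Mul(76, 461645) = 35085020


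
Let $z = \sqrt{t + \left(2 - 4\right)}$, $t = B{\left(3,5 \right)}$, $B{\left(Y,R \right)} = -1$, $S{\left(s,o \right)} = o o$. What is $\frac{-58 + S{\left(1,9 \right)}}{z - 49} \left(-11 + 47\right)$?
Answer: $- \frac{10143}{601} - \frac{207 i \sqrt{3}}{601} \approx -16.877 - 0.59656 i$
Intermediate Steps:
$S{\left(s,o \right)} = o^{2}$
$t = -1$
$z = i \sqrt{3}$ ($z = \sqrt{-1 + \left(2 - 4\right)} = \sqrt{-1 - 2} = \sqrt{-3} = i \sqrt{3} \approx 1.732 i$)
$\frac{-58 + S{\left(1,9 \right)}}{z - 49} \left(-11 + 47\right) = \frac{-58 + 9^{2}}{i \sqrt{3} - 49} \left(-11 + 47\right) = \frac{-58 + 81}{-49 + i \sqrt{3}} \cdot 36 = \frac{23}{-49 + i \sqrt{3}} \cdot 36 = \frac{828}{-49 + i \sqrt{3}}$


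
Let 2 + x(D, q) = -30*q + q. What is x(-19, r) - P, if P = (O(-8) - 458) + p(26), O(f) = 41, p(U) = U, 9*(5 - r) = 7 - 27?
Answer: 1616/9 ≈ 179.56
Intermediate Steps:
r = 65/9 (r = 5 - (7 - 27)/9 = 5 - ⅑*(-20) = 5 + 20/9 = 65/9 ≈ 7.2222)
x(D, q) = -2 - 29*q (x(D, q) = -2 + (-30*q + q) = -2 - 29*q)
P = -391 (P = (41 - 458) + 26 = -417 + 26 = -391)
x(-19, r) - P = (-2 - 29*65/9) - 1*(-391) = (-2 - 1885/9) + 391 = -1903/9 + 391 = 1616/9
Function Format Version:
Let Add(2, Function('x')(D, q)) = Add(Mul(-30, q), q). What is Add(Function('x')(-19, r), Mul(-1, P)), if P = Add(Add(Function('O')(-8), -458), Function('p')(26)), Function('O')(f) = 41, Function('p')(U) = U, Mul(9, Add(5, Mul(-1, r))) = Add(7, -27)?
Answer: Rational(1616, 9) ≈ 179.56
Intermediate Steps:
r = Rational(65, 9) (r = Add(5, Mul(Rational(-1, 9), Add(7, -27))) = Add(5, Mul(Rational(-1, 9), -20)) = Add(5, Rational(20, 9)) = Rational(65, 9) ≈ 7.2222)
Function('x')(D, q) = Add(-2, Mul(-29, q)) (Function('x')(D, q) = Add(-2, Add(Mul(-30, q), q)) = Add(-2, Mul(-29, q)))
P = -391 (P = Add(Add(41, -458), 26) = Add(-417, 26) = -391)
Add(Function('x')(-19, r), Mul(-1, P)) = Add(Add(-2, Mul(-29, Rational(65, 9))), Mul(-1, -391)) = Add(Add(-2, Rational(-1885, 9)), 391) = Add(Rational(-1903, 9), 391) = Rational(1616, 9)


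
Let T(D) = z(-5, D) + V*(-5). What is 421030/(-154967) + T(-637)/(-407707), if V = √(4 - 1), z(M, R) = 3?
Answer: -171657343111/63181130669 + 5*√3/407707 ≈ -2.7169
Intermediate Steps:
V = √3 ≈ 1.7320
T(D) = 3 - 5*√3 (T(D) = 3 + √3*(-5) = 3 - 5*√3)
421030/(-154967) + T(-637)/(-407707) = 421030/(-154967) + (3 - 5*√3)/(-407707) = 421030*(-1/154967) + (3 - 5*√3)*(-1/407707) = -421030/154967 + (-3/407707 + 5*√3/407707) = -171657343111/63181130669 + 5*√3/407707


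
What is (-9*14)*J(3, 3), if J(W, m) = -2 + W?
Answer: -126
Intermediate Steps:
(-9*14)*J(3, 3) = (-9*14)*(-2 + 3) = -126*1 = -126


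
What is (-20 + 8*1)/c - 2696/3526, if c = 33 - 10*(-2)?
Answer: -92600/93439 ≈ -0.99102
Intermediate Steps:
c = 53 (c = 33 + 20 = 53)
(-20 + 8*1)/c - 2696/3526 = (-20 + 8*1)/53 - 2696/3526 = (-20 + 8)*(1/53) - 2696*1/3526 = -12*1/53 - 1348/1763 = -12/53 - 1348/1763 = -92600/93439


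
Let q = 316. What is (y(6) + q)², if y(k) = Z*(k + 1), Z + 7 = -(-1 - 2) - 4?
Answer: 67600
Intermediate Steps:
Z = -8 (Z = -7 + (-(-1 - 2) - 4) = -7 + (-1*(-3) - 4) = -7 + (3 - 4) = -7 - 1 = -8)
y(k) = -8 - 8*k (y(k) = -8*(k + 1) = -8*(1 + k) = -8 - 8*k)
(y(6) + q)² = ((-8 - 8*6) + 316)² = ((-8 - 48) + 316)² = (-56 + 316)² = 260² = 67600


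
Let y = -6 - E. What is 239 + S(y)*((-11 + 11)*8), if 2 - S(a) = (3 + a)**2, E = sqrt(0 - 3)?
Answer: 239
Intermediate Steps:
E = I*sqrt(3) (E = sqrt(-3) = I*sqrt(3) ≈ 1.732*I)
y = -6 - I*sqrt(3) ≈ -6.0 - 1.732*I
S(a) = 2 - (3 + a)**2
239 + S(y)*((-11 + 11)*8) = 239 + (2 - (3 + (-6 - I*sqrt(3)))**2)*((-11 + 11)*8) = 239 + (2 - (-3 - I*sqrt(3))**2)*(0*8) = 239 + (2 - (-3 - I*sqrt(3))**2)*0 = 239 + 0 = 239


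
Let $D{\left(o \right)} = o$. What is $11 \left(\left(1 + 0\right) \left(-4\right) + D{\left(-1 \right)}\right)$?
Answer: $-55$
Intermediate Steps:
$11 \left(\left(1 + 0\right) \left(-4\right) + D{\left(-1 \right)}\right) = 11 \left(\left(1 + 0\right) \left(-4\right) - 1\right) = 11 \left(1 \left(-4\right) - 1\right) = 11 \left(-4 - 1\right) = 11 \left(-5\right) = -55$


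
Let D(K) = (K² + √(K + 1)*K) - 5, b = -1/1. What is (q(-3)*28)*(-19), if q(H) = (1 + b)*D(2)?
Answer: 0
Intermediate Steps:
b = -1 (b = -1*1 = -1)
D(K) = -5 + K² + K*√(1 + K) (D(K) = (K² + √(1 + K)*K) - 5 = (K² + K*√(1 + K)) - 5 = -5 + K² + K*√(1 + K))
q(H) = 0 (q(H) = (1 - 1)*(-5 + 2² + 2*√(1 + 2)) = 0*(-5 + 4 + 2*√3) = 0*(-1 + 2*√3) = 0)
(q(-3)*28)*(-19) = (0*28)*(-19) = 0*(-19) = 0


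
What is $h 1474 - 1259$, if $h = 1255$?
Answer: $1848611$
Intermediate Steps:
$h 1474 - 1259 = 1255 \cdot 1474 - 1259 = 1849870 - 1259 = 1848611$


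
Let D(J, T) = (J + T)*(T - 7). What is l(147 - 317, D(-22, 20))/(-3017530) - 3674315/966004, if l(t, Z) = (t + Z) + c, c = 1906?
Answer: -1108900760879/291494605012 ≈ -3.8042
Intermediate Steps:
D(J, T) = (-7 + T)*(J + T) (D(J, T) = (J + T)*(-7 + T) = (-7 + T)*(J + T))
l(t, Z) = 1906 + Z + t (l(t, Z) = (t + Z) + 1906 = (Z + t) + 1906 = 1906 + Z + t)
l(147 - 317, D(-22, 20))/(-3017530) - 3674315/966004 = (1906 + (20² - 7*(-22) - 7*20 - 22*20) + (147 - 317))/(-3017530) - 3674315/966004 = (1906 + (400 + 154 - 140 - 440) - 170)*(-1/3017530) - 3674315*1/966004 = (1906 - 26 - 170)*(-1/3017530) - 3674315/966004 = 1710*(-1/3017530) - 3674315/966004 = -171/301753 - 3674315/966004 = -1108900760879/291494605012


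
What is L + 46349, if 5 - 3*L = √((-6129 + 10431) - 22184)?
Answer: 139052/3 - I*√17882/3 ≈ 46351.0 - 44.575*I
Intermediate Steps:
L = 5/3 - I*√17882/3 (L = 5/3 - √((-6129 + 10431) - 22184)/3 = 5/3 - √(4302 - 22184)/3 = 5/3 - I*√17882/3 ≈ 1.6667 - 44.575*I)
L + 46349 = (5/3 - I*√17882/3) + 46349 = 139052/3 - I*√17882/3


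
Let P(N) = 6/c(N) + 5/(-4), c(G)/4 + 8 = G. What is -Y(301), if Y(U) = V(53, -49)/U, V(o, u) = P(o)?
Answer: 73/18060 ≈ 0.0040421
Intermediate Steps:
c(G) = -32 + 4*G
P(N) = -5/4 + 6/(-32 + 4*N) (P(N) = 6/(-32 + 4*N) + 5/(-4) = 6/(-32 + 4*N) + 5*(-1/4) = 6/(-32 + 4*N) - 5/4 = -5/4 + 6/(-32 + 4*N))
V(o, u) = (46 - 5*o)/(4*(-8 + o))
Y(U) = -73/(60*U) (Y(U) = ((46 - 5*53)/(4*(-8 + 53)))/U = ((1/4)*(46 - 265)/45)/U = ((1/4)*(1/45)*(-219))/U = -73/(60*U))
-Y(301) = -(-73)/(60*301) = -1*(-73/18060) = 73/18060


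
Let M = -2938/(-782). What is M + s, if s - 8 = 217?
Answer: 89444/391 ≈ 228.76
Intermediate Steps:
s = 225 (s = 8 + 217 = 225)
M = 1469/391 (M = -2938*(-1/782) = 1469/391 ≈ 3.7570)
M + s = 1469/391 + 225 = 89444/391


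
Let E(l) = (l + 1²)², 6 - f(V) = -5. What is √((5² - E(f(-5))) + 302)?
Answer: √183 ≈ 13.528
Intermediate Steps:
f(V) = 11 (f(V) = 6 - 1*(-5) = 6 + 5 = 11)
E(l) = (1 + l)² (E(l) = (l + 1)² = (1 + l)²)
√((5² - E(f(-5))) + 302) = √((5² - (1 + 11)²) + 302) = √((25 - 1*12²) + 302) = √((25 - 1*144) + 302) = √((25 - 144) + 302) = √(-119 + 302) = √183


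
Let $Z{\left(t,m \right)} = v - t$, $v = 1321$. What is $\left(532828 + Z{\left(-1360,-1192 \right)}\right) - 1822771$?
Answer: $-1287262$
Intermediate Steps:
$Z{\left(t,m \right)} = 1321 - t$
$\left(532828 + Z{\left(-1360,-1192 \right)}\right) - 1822771 = \left(532828 + \left(1321 - -1360\right)\right) - 1822771 = \left(532828 + \left(1321 + 1360\right)\right) - 1822771 = \left(532828 + 2681\right) - 1822771 = 535509 - 1822771 = -1287262$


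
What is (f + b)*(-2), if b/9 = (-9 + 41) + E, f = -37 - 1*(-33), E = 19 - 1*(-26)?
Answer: -1378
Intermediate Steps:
E = 45 (E = 19 + 26 = 45)
f = -4 (f = -37 + 33 = -4)
b = 693 (b = 9*((-9 + 41) + 45) = 9*(32 + 45) = 9*77 = 693)
(f + b)*(-2) = (-4 + 693)*(-2) = 689*(-2) = -1378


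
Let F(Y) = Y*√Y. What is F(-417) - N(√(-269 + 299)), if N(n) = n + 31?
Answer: -31 - √30 - 417*I*√417 ≈ -36.477 - 8515.4*I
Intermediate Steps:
F(Y) = Y^(3/2)
N(n) = 31 + n
F(-417) - N(√(-269 + 299)) = (-417)^(3/2) - (31 + √(-269 + 299)) = -417*I*√417 - (31 + √30) = -417*I*√417 + (-31 - √30) = -31 - √30 - 417*I*√417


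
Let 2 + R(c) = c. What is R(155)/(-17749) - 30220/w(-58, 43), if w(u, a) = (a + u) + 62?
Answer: -536381971/834203 ≈ -642.99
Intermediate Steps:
R(c) = -2 + c
w(u, a) = 62 + a + u
R(155)/(-17749) - 30220/w(-58, 43) = (-2 + 155)/(-17749) - 30220/(62 + 43 - 58) = 153*(-1/17749) - 30220/47 = -153/17749 - 30220*1/47 = -153/17749 - 30220/47 = -536381971/834203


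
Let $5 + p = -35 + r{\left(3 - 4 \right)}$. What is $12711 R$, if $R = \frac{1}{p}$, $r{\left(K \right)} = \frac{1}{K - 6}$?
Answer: $- \frac{88977}{281} \approx -316.64$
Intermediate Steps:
$r{\left(K \right)} = \frac{1}{-6 + K}$
$p = - \frac{281}{7}$ ($p = -5 - \left(35 - \frac{1}{-6 + \left(3 - 4\right)}\right) = -5 - \left(35 - \frac{1}{-6 - 1}\right) = -5 - \left(35 - \frac{1}{-7}\right) = -5 - \frac{246}{7} = - \frac{281}{7} \approx -40.143$)
$R = - \frac{7}{281}$ ($R = \frac{1}{- \frac{281}{7}} = - \frac{7}{281} \approx -0.024911$)
$12711 R = 12711 \left(- \frac{7}{281}\right) = - \frac{88977}{281}$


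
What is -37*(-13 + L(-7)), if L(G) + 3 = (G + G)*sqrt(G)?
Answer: 592 + 518*I*sqrt(7) ≈ 592.0 + 1370.5*I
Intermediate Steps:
L(G) = -3 + 2*G**(3/2) (L(G) = -3 + (G + G)*sqrt(G) = -3 + (2*G)*sqrt(G) = -3 + 2*G**(3/2))
-37*(-13 + L(-7)) = -37*(-13 + (-3 + 2*(-7)**(3/2))) = -37*(-13 + (-3 + 2*(-7*I*sqrt(7)))) = -37*(-13 + (-3 - 14*I*sqrt(7))) = -37*(-16 - 14*I*sqrt(7)) = 592 + 518*I*sqrt(7)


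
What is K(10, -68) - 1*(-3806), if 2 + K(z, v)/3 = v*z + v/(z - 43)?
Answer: 19428/11 ≈ 1766.2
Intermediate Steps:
K(z, v) = -6 + 3*v*z + 3*v/(-43 + z) (K(z, v) = -6 + 3*(v*z + v/(z - 43)) = -6 + 3*(v*z + v/(-43 + z)) = -6 + (3*v*z + 3*v/(-43 + z)) = -6 + 3*v*z + 3*v/(-43 + z))
K(10, -68) - 1*(-3806) = 3*(86 - 68 - 2*10 - 68*10**2 - 43*(-68)*10)/(-43 + 10) - 1*(-3806) = 3*(86 - 68 - 20 - 68*100 + 29240)/(-33) + 3806 = 3*(-1/33)*(86 - 68 - 20 - 6800 + 29240) + 3806 = 3*(-1/33)*22438 + 3806 = -22438/11 + 3806 = 19428/11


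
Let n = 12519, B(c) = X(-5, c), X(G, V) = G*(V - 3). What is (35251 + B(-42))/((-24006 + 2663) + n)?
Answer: -8869/2206 ≈ -4.0204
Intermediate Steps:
X(G, V) = G*(-3 + V)
B(c) = 15 - 5*c (B(c) = -5*(-3 + c) = 15 - 5*c)
(35251 + B(-42))/((-24006 + 2663) + n) = (35251 + (15 - 5*(-42)))/((-24006 + 2663) + 12519) = (35251 + (15 + 210))/(-21343 + 12519) = (35251 + 225)/(-8824) = 35476*(-1/8824) = -8869/2206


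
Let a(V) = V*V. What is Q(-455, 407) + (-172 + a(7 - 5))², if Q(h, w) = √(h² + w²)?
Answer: 28224 + √372674 ≈ 28834.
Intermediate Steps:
a(V) = V²
Q(-455, 407) + (-172 + a(7 - 5))² = √((-455)² + 407²) + (-172 + (7 - 5)²)² = √(207025 + 165649) + (-172 + 2²)² = √372674 + (-172 + 4)² = √372674 + (-168)² = √372674 + 28224 = 28224 + √372674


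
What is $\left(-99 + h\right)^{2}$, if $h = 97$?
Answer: $4$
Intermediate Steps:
$\left(-99 + h\right)^{2} = \left(-99 + 97\right)^{2} = \left(-2\right)^{2} = 4$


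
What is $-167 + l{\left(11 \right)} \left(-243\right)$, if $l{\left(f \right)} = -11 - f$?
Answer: $5179$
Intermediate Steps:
$-167 + l{\left(11 \right)} \left(-243\right) = -167 + \left(-11 - 11\right) \left(-243\right) = -167 - -5346 = -167 + 5346 = 5179$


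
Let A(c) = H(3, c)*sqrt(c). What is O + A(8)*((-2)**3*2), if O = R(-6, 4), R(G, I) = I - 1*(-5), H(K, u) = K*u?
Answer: 9 - 768*sqrt(2) ≈ -1077.1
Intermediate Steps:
R(G, I) = 5 + I (R(G, I) = I + 5 = 5 + I)
O = 9 (O = 5 + 4 = 9)
A(c) = 3*c**(3/2) (A(c) = (3*c)*sqrt(c) = 3*c**(3/2))
O + A(8)*((-2)**3*2) = 9 + (3*8**(3/2))*((-2)**3*2) = 9 + (3*(16*sqrt(2)))*(-8*2) = 9 + (48*sqrt(2))*(-16) = 9 - 768*sqrt(2)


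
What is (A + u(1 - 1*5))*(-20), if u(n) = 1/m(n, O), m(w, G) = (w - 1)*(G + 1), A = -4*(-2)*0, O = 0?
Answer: 4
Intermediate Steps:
A = 0 (A = 8*0 = 0)
m(w, G) = (1 + G)*(-1 + w) (m(w, G) = (-1 + w)*(1 + G) = (1 + G)*(-1 + w))
u(n) = 1/(-1 + n) (u(n) = 1/(-1 + n - 1*0 + 0*n) = 1/(-1 + n + 0 + 0) = 1/(-1 + n))
(A + u(1 - 1*5))*(-20) = (0 + 1/(-1 + (1 - 1*5)))*(-20) = (0 + 1/(-1 + (1 - 5)))*(-20) = (0 + 1/(-1 - 4))*(-20) = (0 + 1/(-5))*(-20) = (0 - ⅕)*(-20) = -⅕*(-20) = 4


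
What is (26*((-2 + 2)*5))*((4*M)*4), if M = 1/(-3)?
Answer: 0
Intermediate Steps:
M = -1/3 ≈ -0.33333
(26*((-2 + 2)*5))*((4*M)*4) = (26*((-2 + 2)*5))*((4*(-1/3))*4) = (26*(0*5))*(-4/3*4) = (26*0)*(-16/3) = 0*(-16/3) = 0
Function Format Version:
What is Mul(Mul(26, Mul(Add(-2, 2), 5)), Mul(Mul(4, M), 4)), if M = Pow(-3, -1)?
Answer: 0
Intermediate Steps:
M = Rational(-1, 3) ≈ -0.33333
Mul(Mul(26, Mul(Add(-2, 2), 5)), Mul(Mul(4, M), 4)) = Mul(Mul(26, Mul(Add(-2, 2), 5)), Mul(Mul(4, Rational(-1, 3)), 4)) = Mul(Mul(26, Mul(0, 5)), Mul(Rational(-4, 3), 4)) = Mul(Mul(26, 0), Rational(-16, 3)) = Mul(0, Rational(-16, 3)) = 0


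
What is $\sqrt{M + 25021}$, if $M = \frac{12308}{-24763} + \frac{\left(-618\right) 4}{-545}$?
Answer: $\frac{\sqrt{4557999555197277185}}{13495835} \approx 158.19$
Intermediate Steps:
$M = \frac{54506276}{13495835}$ ($M = 12308 \left(- \frac{1}{24763}\right) - - \frac{2472}{545} = - \frac{12308}{24763} + \frac{2472}{545} = \frac{54506276}{13495835} \approx 4.0387$)
$\sqrt{M + 25021} = \sqrt{\frac{54506276}{13495835} + 25021} = \sqrt{\frac{337733793811}{13495835}} = \frac{\sqrt{4557999555197277185}}{13495835}$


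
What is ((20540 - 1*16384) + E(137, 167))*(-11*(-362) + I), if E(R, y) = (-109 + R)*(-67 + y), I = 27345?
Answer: 217910612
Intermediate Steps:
((20540 - 1*16384) + E(137, 167))*(-11*(-362) + I) = ((20540 - 1*16384) + (7303 - 109*167 - 67*137 + 137*167))*(-11*(-362) + 27345) = ((20540 - 16384) + (7303 - 18203 - 9179 + 22879))*(3982 + 27345) = (4156 + 2800)*31327 = 6956*31327 = 217910612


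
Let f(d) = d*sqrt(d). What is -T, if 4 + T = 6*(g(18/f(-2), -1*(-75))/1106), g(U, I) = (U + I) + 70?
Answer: 1777/553 - 27*I*sqrt(2)/1106 ≈ 3.2134 - 0.034524*I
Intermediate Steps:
f(d) = d**(3/2)
g(U, I) = 70 + I + U (g(U, I) = (I + U) + 70 = 70 + I + U)
T = -1777/553 + 27*I*sqrt(2)/1106 (T = -4 + 6*((70 - 1*(-75) + 18/((-2)**(3/2)))/1106) = -4 + 6*((70 + 75 + 18/((-2*I*sqrt(2))))*(1/1106)) = -4 + 6*((70 + 75 + 18*(I*sqrt(2)/4))*(1/1106)) = -4 + 6*((70 + 75 + 9*I*sqrt(2)/2)*(1/1106)) = -4 + 6*((145 + 9*I*sqrt(2)/2)*(1/1106)) = -4 + 6*(145/1106 + 9*I*sqrt(2)/2212) = -4 + (435/553 + 27*I*sqrt(2)/1106) = -1777/553 + 27*I*sqrt(2)/1106 ≈ -3.2134 + 0.034524*I)
-T = -(-1777/553 + 27*I*sqrt(2)/1106) = 1777/553 - 27*I*sqrt(2)/1106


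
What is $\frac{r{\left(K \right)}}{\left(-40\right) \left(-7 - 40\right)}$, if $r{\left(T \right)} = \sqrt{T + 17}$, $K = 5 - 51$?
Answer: $\frac{i \sqrt{29}}{1880} \approx 0.0028645 i$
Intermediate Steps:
$K = -46$ ($K = 5 - 51 = -46$)
$r{\left(T \right)} = \sqrt{17 + T}$
$\frac{r{\left(K \right)}}{\left(-40\right) \left(-7 - 40\right)} = \frac{\sqrt{17 - 46}}{\left(-40\right) \left(-7 - 40\right)} = \frac{\sqrt{-29}}{\left(-40\right) \left(-47\right)} = \frac{i \sqrt{29}}{1880}$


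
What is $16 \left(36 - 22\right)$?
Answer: $224$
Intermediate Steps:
$16 \left(36 - 22\right) = 16 \cdot 14 = 224$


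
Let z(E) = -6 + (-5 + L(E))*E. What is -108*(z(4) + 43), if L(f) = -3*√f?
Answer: 756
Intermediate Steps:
z(E) = -6 + E*(-5 - 3*√E) (z(E) = -6 + (-5 - 3*√E)*E = -6 + E*(-5 - 3*√E))
-108*(z(4) + 43) = -108*((-6 - 5*4 - 3*4^(3/2)) + 43) = -108*((-6 - 20 - 3*8) + 43) = -108*((-6 - 20 - 24) + 43) = -108*(-50 + 43) = -108*(-7) = 756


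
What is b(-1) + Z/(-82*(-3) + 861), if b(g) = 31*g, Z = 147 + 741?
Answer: -11143/369 ≈ -30.198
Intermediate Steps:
Z = 888
b(-1) + Z/(-82*(-3) + 861) = 31*(-1) + 888/(-82*(-3) + 861) = -31 + 888/(246 + 861) = -31 + 888/1107 = -31 + 888*(1/1107) = -31 + 296/369 = -11143/369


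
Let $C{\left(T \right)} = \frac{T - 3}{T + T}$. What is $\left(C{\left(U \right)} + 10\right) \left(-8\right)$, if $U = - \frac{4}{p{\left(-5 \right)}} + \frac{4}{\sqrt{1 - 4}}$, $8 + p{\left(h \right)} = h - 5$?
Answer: $- \frac{9102}{109} + \frac{324 i \sqrt{3}}{109} \approx -83.505 + 5.1485 i$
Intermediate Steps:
$p{\left(h \right)} = -13 + h$ ($p{\left(h \right)} = -8 + \left(h - 5\right) = -8 + \left(-5 + h\right) = -13 + h$)
$U = \frac{2}{9} - \frac{4 i \sqrt{3}}{3}$ ($U = - \frac{4}{-13 - 5} + \frac{4}{\sqrt{1 - 4}} = - \frac{4}{-18} + \frac{4}{\sqrt{-3}} = \left(-4\right) \left(- \frac{1}{18}\right) + \frac{4}{i \sqrt{3}} = \frac{2}{9} + 4 \left(- \frac{i \sqrt{3}}{3}\right) = \frac{2}{9} - \frac{4 i \sqrt{3}}{3} \approx 0.22222 - 2.3094 i$)
$C{\left(T \right)} = \frac{-3 + T}{2 T}$
$\left(C{\left(U \right)} + 10\right) \left(-8\right) = \left(\frac{-3 + \left(\frac{2}{9} - \frac{4 i \sqrt{3}}{3}\right)}{2 \left(\frac{2}{9} - \frac{4 i \sqrt{3}}{3}\right)} + 10\right) \left(-8\right) = \left(\frac{- \frac{25}{9} - \frac{4 i \sqrt{3}}{3}}{2 \left(\frac{2}{9} - \frac{4 i \sqrt{3}}{3}\right)} + 10\right) \left(-8\right) = \left(10 + \frac{- \frac{25}{9} - \frac{4 i \sqrt{3}}{3}}{2 \left(\frac{2}{9} - \frac{4 i \sqrt{3}}{3}\right)}\right) \left(-8\right) = -80 - \frac{4 \left(- \frac{25}{9} - \frac{4 i \sqrt{3}}{3}\right)}{\frac{2}{9} - \frac{4 i \sqrt{3}}{3}}$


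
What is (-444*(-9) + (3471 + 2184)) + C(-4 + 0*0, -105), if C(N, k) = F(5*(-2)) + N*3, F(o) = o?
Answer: 9629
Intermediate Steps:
C(N, k) = -10 + 3*N (C(N, k) = 5*(-2) + N*3 = -10 + 3*N)
(-444*(-9) + (3471 + 2184)) + C(-4 + 0*0, -105) = (-444*(-9) + (3471 + 2184)) + (-10 + 3*(-4 + 0*0)) = (3996 + 5655) + (-10 + 3*(-4 + 0)) = 9651 + (-10 + 3*(-4)) = 9651 + (-10 - 12) = 9651 - 22 = 9629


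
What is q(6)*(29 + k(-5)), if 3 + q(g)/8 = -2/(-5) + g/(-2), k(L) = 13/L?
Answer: -29568/25 ≈ -1182.7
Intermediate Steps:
q(g) = -104/5 - 4*g (q(g) = -24 + 8*(-2/(-5) + g/(-2)) = -24 + 8*(-2*(-⅕) + g*(-½)) = -24 + 8*(⅖ - g/2) = -24 + (16/5 - 4*g) = -104/5 - 4*g)
q(6)*(29 + k(-5)) = (-104/5 - 4*6)*(29 + 13/(-5)) = (-104/5 - 24)*(29 + 13*(-⅕)) = -224*(29 - 13/5)/5 = -224/5*132/5 = -29568/25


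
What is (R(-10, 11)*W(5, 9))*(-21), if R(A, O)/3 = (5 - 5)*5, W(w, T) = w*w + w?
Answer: 0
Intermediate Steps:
W(w, T) = w + w² (W(w, T) = w² + w = w + w²)
R(A, O) = 0 (R(A, O) = 3*((5 - 5)*5) = 3*(0*5) = 3*0 = 0)
(R(-10, 11)*W(5, 9))*(-21) = (0*(5*(1 + 5)))*(-21) = (0*(5*6))*(-21) = (0*30)*(-21) = 0*(-21) = 0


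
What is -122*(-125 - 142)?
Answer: 32574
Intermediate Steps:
-122*(-125 - 142) = -122*(-267) = 32574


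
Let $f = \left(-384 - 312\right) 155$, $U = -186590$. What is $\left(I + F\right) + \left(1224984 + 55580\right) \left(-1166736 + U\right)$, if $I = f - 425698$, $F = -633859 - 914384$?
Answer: $-1733022637685$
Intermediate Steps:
$F = -1548243$ ($F = -633859 - 914384 = -1548243$)
$f = -107880$ ($f = \left(-696\right) 155 = -107880$)
$I = -533578$ ($I = -107880 - 425698 = -533578$)
$\left(I + F\right) + \left(1224984 + 55580\right) \left(-1166736 + U\right) = \left(-533578 - 1548243\right) + \left(1224984 + 55580\right) \left(-1166736 - 186590\right) = -2081821 + 1280564 \left(-1353326\right) = -2081821 - 1733020555864 = -1733022637685$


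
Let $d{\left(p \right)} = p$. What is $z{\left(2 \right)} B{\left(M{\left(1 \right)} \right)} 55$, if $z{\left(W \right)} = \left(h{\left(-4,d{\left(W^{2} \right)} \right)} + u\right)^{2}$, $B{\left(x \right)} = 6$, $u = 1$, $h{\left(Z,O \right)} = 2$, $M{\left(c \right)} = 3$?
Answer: $2970$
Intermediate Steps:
$z{\left(W \right)} = 9$ ($z{\left(W \right)} = \left(2 + 1\right)^{2} = 3^{2} = 9$)
$z{\left(2 \right)} B{\left(M{\left(1 \right)} \right)} 55 = 9 \cdot 6 \cdot 55 = 54 \cdot 55 = 2970$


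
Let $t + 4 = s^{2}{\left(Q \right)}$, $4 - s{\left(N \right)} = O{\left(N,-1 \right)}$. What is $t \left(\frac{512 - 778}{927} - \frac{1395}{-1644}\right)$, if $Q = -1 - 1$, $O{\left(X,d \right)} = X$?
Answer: $\frac{2282296}{126999} \approx 17.971$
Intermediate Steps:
$Q = -2$
$s{\left(N \right)} = 4 - N$
$t = 32$ ($t = -4 + \left(4 - -2\right)^{2} = -4 + \left(4 + 2\right)^{2} = -4 + 6^{2} = -4 + 36 = 32$)
$t \left(\frac{512 - 778}{927} - \frac{1395}{-1644}\right) = 32 \left(\frac{512 - 778}{927} - \frac{1395}{-1644}\right) = 32 \left(\left(-266\right) \frac{1}{927} - - \frac{465}{548}\right) = 32 \left(- \frac{266}{927} + \frac{465}{548}\right) = 32 \cdot \frac{285287}{507996} = \frac{2282296}{126999}$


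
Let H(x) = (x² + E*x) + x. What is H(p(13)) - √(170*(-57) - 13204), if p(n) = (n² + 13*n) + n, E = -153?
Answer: 69849 - I*√22894 ≈ 69849.0 - 151.31*I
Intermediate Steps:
p(n) = n² + 14*n
H(x) = x² - 152*x (H(x) = (x² - 153*x) + x = x² - 152*x)
H(p(13)) - √(170*(-57) - 13204) = (13*(14 + 13))*(-152 + 13*(14 + 13)) - √(170*(-57) - 13204) = (13*27)*(-152 + 13*27) - √(-9690 - 13204) = 351*(-152 + 351) - √(-22894) = 351*199 - I*√22894 = 69849 - I*√22894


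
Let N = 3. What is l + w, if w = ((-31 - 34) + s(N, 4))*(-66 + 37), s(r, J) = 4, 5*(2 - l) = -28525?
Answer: 7476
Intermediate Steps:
l = 5707 (l = 2 - ⅕*(-28525) = 2 + 5705 = 5707)
w = 1769 (w = ((-31 - 34) + 4)*(-66 + 37) = (-65 + 4)*(-29) = -61*(-29) = 1769)
l + w = 5707 + 1769 = 7476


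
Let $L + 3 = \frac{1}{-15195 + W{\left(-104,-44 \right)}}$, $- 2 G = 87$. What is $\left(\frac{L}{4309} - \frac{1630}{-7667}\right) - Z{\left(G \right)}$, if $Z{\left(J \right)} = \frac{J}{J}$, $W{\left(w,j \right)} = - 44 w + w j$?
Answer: $- \frac{157338178329}{199643213429} \approx -0.7881$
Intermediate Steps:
$G = - \frac{87}{2}$ ($G = \left(- \frac{1}{2}\right) 87 = - \frac{87}{2} \approx -43.5$)
$W{\left(w,j \right)} = - 44 w + j w$
$L = - \frac{18130}{6043}$ ($L = -3 + \frac{1}{-15195 - 104 \left(-44 - 44\right)} = -3 + \frac{1}{-15195 - -9152} = -3 + \frac{1}{-15195 + 9152} = -3 + \frac{1}{-6043} = -3 - \frac{1}{6043} = - \frac{18130}{6043} \approx -3.0002$)
$Z{\left(J \right)} = 1$
$\left(\frac{L}{4309} - \frac{1630}{-7667}\right) - Z{\left(G \right)} = \left(- \frac{18130}{6043 \cdot 4309} - \frac{1630}{-7667}\right) - 1 = \left(\left(- \frac{18130}{6043}\right) \frac{1}{4309} - - \frac{1630}{7667}\right) - 1 = \left(- \frac{18130}{26039287} + \frac{1630}{7667}\right) - 1 = \frac{42305035100}{199643213429} - 1 = - \frac{157338178329}{199643213429}$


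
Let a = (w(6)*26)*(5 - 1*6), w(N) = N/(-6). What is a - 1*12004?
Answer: -11978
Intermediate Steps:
w(N) = -N/6 (w(N) = N*(-⅙) = -N/6)
a = 26 (a = (-⅙*6*26)*(5 - 1*6) = (-1*26)*(5 - 6) = -26*(-1) = 26)
a - 1*12004 = 26 - 1*12004 = 26 - 12004 = -11978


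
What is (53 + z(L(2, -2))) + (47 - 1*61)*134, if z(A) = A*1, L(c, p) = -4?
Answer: -1827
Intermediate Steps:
z(A) = A
(53 + z(L(2, -2))) + (47 - 1*61)*134 = (53 - 4) + (47 - 1*61)*134 = 49 + (47 - 61)*134 = 49 - 14*134 = 49 - 1876 = -1827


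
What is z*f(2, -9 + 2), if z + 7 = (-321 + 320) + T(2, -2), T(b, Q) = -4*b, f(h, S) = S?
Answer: 112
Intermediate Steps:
z = -16 (z = -7 + ((-321 + 320) - 4*2) = -7 + (-1 - 8) = -7 - 9 = -16)
z*f(2, -9 + 2) = -16*(-9 + 2) = -16*(-7) = 112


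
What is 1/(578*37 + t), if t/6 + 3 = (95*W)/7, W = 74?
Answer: 7/191756 ≈ 3.6505e-5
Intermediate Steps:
t = 42054/7 (t = -18 + 6*((95*74)/7) = -18 + 6*(7030*(⅐)) = -18 + 6*(7030/7) = -18 + 42180/7 = 42054/7 ≈ 6007.7)
1/(578*37 + t) = 1/(578*37 + 42054/7) = 1/(21386 + 42054/7) = 1/(191756/7) = 7/191756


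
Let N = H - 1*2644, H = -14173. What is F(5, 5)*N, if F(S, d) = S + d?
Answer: -168170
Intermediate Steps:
N = -16817 (N = -14173 - 1*2644 = -14173 - 2644 = -16817)
F(5, 5)*N = (5 + 5)*(-16817) = 10*(-16817) = -168170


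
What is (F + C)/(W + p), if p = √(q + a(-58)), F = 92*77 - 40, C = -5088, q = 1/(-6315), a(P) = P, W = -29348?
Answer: -362510604720/5439142098031 - 1956*I*√2313001365/5439142098031 ≈ -0.066648 - 1.7295e-5*I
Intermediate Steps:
q = -1/6315 ≈ -0.00015835
F = 7044 (F = 7084 - 40 = 7044)
p = I*√2313001365/6315 (p = √(-1/6315 - 58) = √(-366271/6315) = I*√2313001365/6315 ≈ 7.6158*I)
(F + C)/(W + p) = (7044 - 5088)/(-29348 + I*√2313001365/6315) = 1956/(-29348 + I*√2313001365/6315)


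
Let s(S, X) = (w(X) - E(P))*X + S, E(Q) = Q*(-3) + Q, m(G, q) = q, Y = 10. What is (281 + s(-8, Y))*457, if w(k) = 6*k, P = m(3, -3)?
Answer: 371541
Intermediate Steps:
P = -3
E(Q) = -2*Q (E(Q) = -3*Q + Q = -2*Q)
s(S, X) = S + X*(-6 + 6*X) (s(S, X) = (6*X - (-2)*(-3))*X + S = (6*X - 1*6)*X + S = (6*X - 6)*X + S = (-6 + 6*X)*X + S = X*(-6 + 6*X) + S = S + X*(-6 + 6*X))
(281 + s(-8, Y))*457 = (281 + (-8 - 6*10 + 6*10**2))*457 = (281 + (-8 - 60 + 6*100))*457 = (281 + (-8 - 60 + 600))*457 = (281 + 532)*457 = 813*457 = 371541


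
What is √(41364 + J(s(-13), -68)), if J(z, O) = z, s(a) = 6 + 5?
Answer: 5*√1655 ≈ 203.41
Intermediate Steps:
s(a) = 11
√(41364 + J(s(-13), -68)) = √(41364 + 11) = √41375 = 5*√1655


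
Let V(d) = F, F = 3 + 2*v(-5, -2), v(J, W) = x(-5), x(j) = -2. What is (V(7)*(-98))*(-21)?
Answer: -2058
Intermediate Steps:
v(J, W) = -2
F = -1 (F = 3 + 2*(-2) = 3 - 4 = -1)
V(d) = -1
(V(7)*(-98))*(-21) = -1*(-98)*(-21) = 98*(-21) = -2058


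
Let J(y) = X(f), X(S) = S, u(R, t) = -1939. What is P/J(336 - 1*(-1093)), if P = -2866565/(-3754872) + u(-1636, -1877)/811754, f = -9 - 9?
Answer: -1159832454101/27432291289392 ≈ -0.042280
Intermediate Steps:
f = -18
J(y) = -18
P = 1159832454101/1524016182744 (P = -2866565/(-3754872) - 1939/811754 = -2866565*(-1/3754872) - 1939*1/811754 = 2866565/3754872 - 1939/811754 = 1159832454101/1524016182744 ≈ 0.76104)
P/J(336 - 1*(-1093)) = (1159832454101/1524016182744)/(-18) = (1159832454101/1524016182744)*(-1/18) = -1159832454101/27432291289392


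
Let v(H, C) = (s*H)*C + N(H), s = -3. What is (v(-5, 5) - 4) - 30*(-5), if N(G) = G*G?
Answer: 246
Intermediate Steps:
N(G) = G²
v(H, C) = H² - 3*C*H (v(H, C) = (-3*H)*C + H² = -3*C*H + H² = H² - 3*C*H)
(v(-5, 5) - 4) - 30*(-5) = (-5*(-5 - 3*5) - 4) - 30*(-5) = (-5*(-5 - 15) - 4) + 150 = (-5*(-20) - 4) + 150 = (100 - 4) + 150 = 96 + 150 = 246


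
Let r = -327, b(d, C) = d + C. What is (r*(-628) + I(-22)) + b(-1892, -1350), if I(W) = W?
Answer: 202092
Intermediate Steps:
b(d, C) = C + d
(r*(-628) + I(-22)) + b(-1892, -1350) = (-327*(-628) - 22) + (-1350 - 1892) = (205356 - 22) - 3242 = 205334 - 3242 = 202092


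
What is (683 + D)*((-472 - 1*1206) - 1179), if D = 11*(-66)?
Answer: 122851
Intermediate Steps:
D = -726
(683 + D)*((-472 - 1*1206) - 1179) = (683 - 726)*((-472 - 1*1206) - 1179) = -43*((-472 - 1206) - 1179) = -43*(-1678 - 1179) = -43*(-2857) = 122851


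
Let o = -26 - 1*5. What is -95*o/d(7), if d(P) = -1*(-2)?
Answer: 2945/2 ≈ 1472.5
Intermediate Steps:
d(P) = 2
o = -31 (o = -26 - 5 = -31)
-95*o/d(7) = -(-2945)/2 = -95*(-31/2) = 2945/2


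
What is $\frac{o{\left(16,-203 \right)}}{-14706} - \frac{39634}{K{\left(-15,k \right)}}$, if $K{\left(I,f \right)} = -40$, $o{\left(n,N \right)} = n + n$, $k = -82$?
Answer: $\frac{145714081}{147060} \approx 990.85$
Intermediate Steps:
$o{\left(n,N \right)} = 2 n$
$\frac{o{\left(16,-203 \right)}}{-14706} - \frac{39634}{K{\left(-15,k \right)}} = \frac{2 \cdot 16}{-14706} - \frac{39634}{-40} = 32 \left(- \frac{1}{14706}\right) - - \frac{19817}{20} = - \frac{16}{7353} + \frac{19817}{20} = \frac{145714081}{147060}$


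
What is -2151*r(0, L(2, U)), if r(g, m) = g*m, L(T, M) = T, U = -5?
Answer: 0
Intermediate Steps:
-2151*r(0, L(2, U)) = -0*2 = -2151*0 = 0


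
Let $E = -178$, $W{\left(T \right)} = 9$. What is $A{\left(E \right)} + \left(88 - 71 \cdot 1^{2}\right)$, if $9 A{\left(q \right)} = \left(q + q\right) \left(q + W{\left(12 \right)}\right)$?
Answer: $\frac{60317}{9} \approx 6701.9$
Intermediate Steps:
$A{\left(q \right)} = \frac{2 q \left(9 + q\right)}{9}$ ($A{\left(q \right)} = \frac{\left(q + q\right) \left(q + 9\right)}{9} = \frac{2 q \left(9 + q\right)}{9}$)
$A{\left(E \right)} + \left(88 - 71 \cdot 1^{2}\right) = \frac{2}{9} \left(-178\right) \left(9 - 178\right) + \left(88 - 71 \cdot 1^{2}\right) = \frac{2}{9} \left(-178\right) \left(-169\right) + \left(88 - 71\right) = \frac{60164}{9} + \left(88 - 71\right) = \frac{60164}{9} + 17 = \frac{60317}{9}$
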